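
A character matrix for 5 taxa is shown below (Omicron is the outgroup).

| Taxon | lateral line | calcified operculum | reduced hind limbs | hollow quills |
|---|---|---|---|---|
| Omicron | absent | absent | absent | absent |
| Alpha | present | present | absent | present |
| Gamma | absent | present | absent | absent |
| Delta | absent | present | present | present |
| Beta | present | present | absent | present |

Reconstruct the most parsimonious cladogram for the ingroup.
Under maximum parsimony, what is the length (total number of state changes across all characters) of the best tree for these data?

4

The outgroup has state 'absent' for every character, so 'present' is the derived state throughout.
Only Alpha and Beta show the derived state 'present' for lateral line, supporting them as a clade.
All ingroup taxa share the derived state 'present' for calcified operculum; it defines the ingroup but does not resolve relationships within it.
reduced hind limbs: derived state 'present' in Delta only — an autapomorphy, so it tells us nothing about relationships among taxa.
hollow quills (derived state 'present') is shared by Alpha, Beta, and Delta — a synapomorphy uniting that clade.
Most parsimonious ingroup topology: (((Alpha,Beta),Delta),Gamma).
Changes per character on this tree: lateral line: 1; calcified operculum: 1; reduced hind limbs: 1; hollow quills: 1.
Total = 4.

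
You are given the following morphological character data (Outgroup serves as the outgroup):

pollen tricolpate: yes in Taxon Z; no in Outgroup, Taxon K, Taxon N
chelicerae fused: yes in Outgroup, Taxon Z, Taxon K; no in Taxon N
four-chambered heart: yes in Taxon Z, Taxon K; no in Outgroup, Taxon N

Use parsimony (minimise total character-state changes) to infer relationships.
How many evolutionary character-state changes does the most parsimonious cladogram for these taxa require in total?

3

Character polarity is set by the outgroup: the derived state is whichever differs from the outgroup's state, so for chelicerae fused the derived state is 'no', and for the remaining characters it is 'yes'.
pollen tricolpate (derived state 'yes') is unique to Taxon Z (autapomorphy; uninformative for grouping).
chelicerae fused: derived state 'no' in Taxon N only — an autapomorphy, so it tells us nothing about relationships among taxa.
four-chambered heart (derived state 'yes') is shared by Taxon K and Taxon Z — a synapomorphy uniting that clade.
Most parsimonious ingroup topology: ((Taxon Z,Taxon K),Taxon N).
Changes per character on this tree: pollen tricolpate: 1; chelicerae fused: 1; four-chambered heart: 1.
Total = 3.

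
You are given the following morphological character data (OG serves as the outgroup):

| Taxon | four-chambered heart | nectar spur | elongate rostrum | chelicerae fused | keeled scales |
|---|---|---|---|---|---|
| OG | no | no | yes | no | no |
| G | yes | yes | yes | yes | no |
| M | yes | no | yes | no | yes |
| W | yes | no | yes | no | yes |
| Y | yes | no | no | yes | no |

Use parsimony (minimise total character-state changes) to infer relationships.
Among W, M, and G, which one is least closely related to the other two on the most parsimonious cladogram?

Character polarity is set by the outgroup: the derived state is whichever differs from the outgroup's state, so for elongate rostrum the derived state is 'no', and for the remaining characters it is 'yes'.
four-chambered heart (derived state 'yes') is shared by all ingroup taxa — unites the whole ingroup.
nectar spur: derived state 'yes' in G only — an autapomorphy, so it tells us nothing about relationships among taxa.
elongate rostrum: derived state 'no' in Y only — an autapomorphy, so it tells us nothing about relationships among taxa.
Only G and Y show the derived state 'yes' for chelicerae fused, supporting them as a clade.
keeled scales (derived state 'yes') is shared by M and W — a synapomorphy uniting that clade.
Most parsimonious ingroup topology: ((G,Y),(M,W)).
M and W share a more recent common ancestor with each other than either does with G, so G is the least closely related of the three.

G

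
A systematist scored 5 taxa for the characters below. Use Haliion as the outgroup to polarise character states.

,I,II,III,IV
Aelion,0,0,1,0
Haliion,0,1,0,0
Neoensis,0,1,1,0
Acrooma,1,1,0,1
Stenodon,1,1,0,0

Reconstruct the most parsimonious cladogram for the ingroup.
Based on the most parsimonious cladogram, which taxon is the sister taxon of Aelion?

Character polarity is set by the outgroup: the derived state is whichever differs from the outgroup's state, so for II the derived state is '0', and for the remaining characters it is '1'.
I: derived state '1' in Acrooma and Stenodon only — synapomorphy for {Acrooma, Stenodon}.
II (derived state '0') is unique to Aelion (autapomorphy; uninformative for grouping).
III: derived state '1' in Aelion and Neoensis only — synapomorphy for {Aelion, Neoensis}.
IV: derived state '1' in Acrooma only — an autapomorphy, so it tells us nothing about relationships among taxa.
Most parsimonious ingroup topology: ((Acrooma,Stenodon),(Aelion,Neoensis)).
Aelion and Neoensis form a cherry on this tree, so they are sister taxa.

Neoensis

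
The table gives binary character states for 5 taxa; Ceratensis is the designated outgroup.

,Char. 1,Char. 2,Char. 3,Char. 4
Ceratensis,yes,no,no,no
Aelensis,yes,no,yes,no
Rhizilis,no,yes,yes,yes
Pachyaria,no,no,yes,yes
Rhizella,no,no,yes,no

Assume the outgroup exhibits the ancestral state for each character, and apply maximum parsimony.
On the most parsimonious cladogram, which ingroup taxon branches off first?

Aelensis

Character polarity is set by the outgroup: the derived state is whichever differs from the outgroup's state, so for Char. 1 the derived state is 'no', and for the remaining characters it is 'yes'.
Only Pachyaria, Rhizella, and Rhizilis show the derived state 'no' for Char. 1, supporting them as a clade.
Char. 2 (derived state 'yes') is unique to Rhizilis (autapomorphy; uninformative for grouping).
Char. 3 (derived state 'yes') is shared by all ingroup taxa — unites the whole ingroup.
Char. 4: derived state 'yes' in Pachyaria and Rhizilis only — synapomorphy for {Pachyaria, Rhizilis}.
Most parsimonious ingroup topology: (Aelensis,((Rhizilis,Pachyaria),Rhizella)).
Aelensis is sister to the clade containing all other ingroup taxa, so it is the earliest-diverging (most basal) ingroup lineage.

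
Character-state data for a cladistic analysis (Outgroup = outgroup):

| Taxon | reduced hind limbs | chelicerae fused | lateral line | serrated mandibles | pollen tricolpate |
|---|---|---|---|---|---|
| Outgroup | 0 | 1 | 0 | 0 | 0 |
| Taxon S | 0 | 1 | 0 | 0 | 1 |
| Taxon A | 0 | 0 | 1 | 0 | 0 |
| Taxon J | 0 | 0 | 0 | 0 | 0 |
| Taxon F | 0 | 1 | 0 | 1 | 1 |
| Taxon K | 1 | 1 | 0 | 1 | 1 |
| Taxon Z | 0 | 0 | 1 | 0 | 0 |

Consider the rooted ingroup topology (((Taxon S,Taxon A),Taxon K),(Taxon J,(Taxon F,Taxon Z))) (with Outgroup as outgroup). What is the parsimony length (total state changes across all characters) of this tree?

Map each character onto (((Taxon S,Taxon A),Taxon K),(Taxon J,(Taxon F,Taxon Z))) (rooted by Outgroup) and count the minimum state changes it requires (Fitch parsimony):
reduced hind limbs: 1; chelicerae fused: 3; lateral line: 2; serrated mandibles: 2; pollen tricolpate: 3.
Total tree length = 11.

11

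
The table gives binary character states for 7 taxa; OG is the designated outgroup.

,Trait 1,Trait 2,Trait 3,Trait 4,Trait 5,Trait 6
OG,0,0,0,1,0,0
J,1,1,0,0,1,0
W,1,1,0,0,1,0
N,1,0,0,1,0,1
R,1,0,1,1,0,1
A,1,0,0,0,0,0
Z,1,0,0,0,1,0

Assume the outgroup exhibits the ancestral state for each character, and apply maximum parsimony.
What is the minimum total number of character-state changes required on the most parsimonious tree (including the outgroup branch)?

Character polarity is set by the outgroup: the derived state is whichever differs from the outgroup's state, so for Trait 4 the derived state is '0', and for the remaining characters it is '1'.
Trait 1 (derived state '1') is shared by all ingroup taxa — unites the whole ingroup.
Only J and W show the derived state '1' for Trait 2, supporting them as a clade.
Trait 3: derived state '1' in R only — an autapomorphy, so it tells us nothing about relationships among taxa.
Trait 4: derived state '0' in A, J, W, and Z only — synapomorphy for {A, J, W, Z}.
Only J, W, and Z show the derived state '1' for Trait 5, supporting them as a clade.
Only N and R show the derived state '1' for Trait 6, supporting them as a clade.
Most parsimonious ingroup topology: ((((J,W),Z),A),(N,R)).
Changes per character on this tree: Trait 1: 1; Trait 2: 1; Trait 3: 1; Trait 4: 1; Trait 5: 1; Trait 6: 1.
Total = 6.

6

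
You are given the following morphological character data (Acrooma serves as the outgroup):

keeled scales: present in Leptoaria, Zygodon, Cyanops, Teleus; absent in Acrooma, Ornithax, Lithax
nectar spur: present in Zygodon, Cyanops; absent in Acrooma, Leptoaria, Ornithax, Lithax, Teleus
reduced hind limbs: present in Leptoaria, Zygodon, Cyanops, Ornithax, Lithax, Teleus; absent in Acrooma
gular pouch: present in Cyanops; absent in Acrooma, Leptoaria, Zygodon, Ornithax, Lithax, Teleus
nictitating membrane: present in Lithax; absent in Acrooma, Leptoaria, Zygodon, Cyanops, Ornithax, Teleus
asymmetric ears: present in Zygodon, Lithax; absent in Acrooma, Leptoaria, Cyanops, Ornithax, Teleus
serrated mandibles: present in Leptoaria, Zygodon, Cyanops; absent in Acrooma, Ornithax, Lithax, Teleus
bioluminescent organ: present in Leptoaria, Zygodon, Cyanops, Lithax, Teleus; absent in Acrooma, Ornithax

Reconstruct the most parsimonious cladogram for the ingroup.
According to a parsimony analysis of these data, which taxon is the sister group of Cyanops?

Zygodon

The outgroup has state 'absent' for every character, so 'present' is the derived state throughout.
Only Cyanops, Leptoaria, Teleus, and Zygodon show the derived state 'present' for keeled scales, supporting them as a clade.
Only Cyanops and Zygodon show the derived state 'present' for nectar spur, supporting them as a clade.
All ingroup taxa share the derived state 'present' for reduced hind limbs; it defines the ingroup but does not resolve relationships within it.
gular pouch (derived state 'present') is unique to Cyanops (autapomorphy; uninformative for grouping).
nictitating membrane (derived state 'present') is unique to Lithax (autapomorphy; uninformative for grouping).
asymmetric ears groups Lithax and Zygodon, which is incompatible with the clades supported by the remaining characters; treating it as convergent (homoplasy) costs fewer steps than any alternative tree.
serrated mandibles: derived state 'present' in Cyanops, Leptoaria, and Zygodon only — synapomorphy for {Cyanops, Leptoaria, Zygodon}.
Only Cyanops, Leptoaria, Lithax, Teleus, and Zygodon show the derived state 'present' for bioluminescent organ, supporting them as a clade.
Most parsimonious ingroup topology: ((((Leptoaria,(Zygodon,Cyanops)),Teleus),Lithax),Ornithax).
Cyanops and Zygodon form a cherry on this tree, so they are sister taxa.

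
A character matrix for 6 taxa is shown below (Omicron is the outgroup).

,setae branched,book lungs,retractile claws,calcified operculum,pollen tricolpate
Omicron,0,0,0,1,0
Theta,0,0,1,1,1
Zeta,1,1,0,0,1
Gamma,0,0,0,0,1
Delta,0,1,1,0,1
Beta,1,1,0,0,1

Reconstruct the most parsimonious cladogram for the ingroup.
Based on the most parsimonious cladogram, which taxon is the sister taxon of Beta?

Character polarity is set by the outgroup: the derived state is whichever differs from the outgroup's state, so for calcified operculum the derived state is '0', and for the remaining characters it is '1'.
setae branched: derived state '1' in Beta and Zeta only — synapomorphy for {Beta, Zeta}.
book lungs (derived state '1') is shared by Beta, Delta, and Zeta — a synapomorphy uniting that clade.
retractile claws (state '1') occurs in Delta and Theta but conflicts with the nesting implied by the other characters — most parsimoniously interpreted as homoplasy.
calcified operculum (derived state '0') is shared by Beta, Delta, Gamma, and Zeta — a synapomorphy uniting that clade.
pollen tricolpate (derived state '1') is shared by all ingroup taxa — unites the whole ingroup.
Most parsimonious ingroup topology: (Theta,(((Zeta,Beta),Delta),Gamma)).
Beta and Zeta form a cherry on this tree, so they are sister taxa.

Zeta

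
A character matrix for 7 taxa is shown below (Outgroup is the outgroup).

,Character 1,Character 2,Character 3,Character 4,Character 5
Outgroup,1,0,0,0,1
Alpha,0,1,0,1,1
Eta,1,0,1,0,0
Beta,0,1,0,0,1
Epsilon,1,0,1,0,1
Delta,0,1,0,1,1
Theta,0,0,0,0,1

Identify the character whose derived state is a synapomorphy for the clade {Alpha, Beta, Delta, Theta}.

Character 1

Character polarity is set by the outgroup: the derived state is whichever differs from the outgroup's state, so for Character 1, Character 5 the derived state is '0', and for the remaining characters it is '1'.
Character 1 (derived state '0') is shared by Alpha, Beta, Delta, and Theta — a synapomorphy uniting that clade.
Character 2 (derived state '1') is shared by Alpha, Beta, and Delta — a synapomorphy uniting that clade.
Only Epsilon and Eta show the derived state '1' for Character 3, supporting them as a clade.
Character 4 (derived state '1') is shared by Alpha and Delta — a synapomorphy uniting that clade.
Character 5: derived state '0' in Eta only — an autapomorphy, so it tells us nothing about relationships among taxa.
Most parsimonious ingroup topology: ((((Alpha,Delta),Beta),Theta),(Eta,Epsilon)).
The clade {Alpha, Beta, Delta, Theta} is supported by Character 1: its derived state '0' occurs in exactly those taxa and in no other taxon (including the outgroup).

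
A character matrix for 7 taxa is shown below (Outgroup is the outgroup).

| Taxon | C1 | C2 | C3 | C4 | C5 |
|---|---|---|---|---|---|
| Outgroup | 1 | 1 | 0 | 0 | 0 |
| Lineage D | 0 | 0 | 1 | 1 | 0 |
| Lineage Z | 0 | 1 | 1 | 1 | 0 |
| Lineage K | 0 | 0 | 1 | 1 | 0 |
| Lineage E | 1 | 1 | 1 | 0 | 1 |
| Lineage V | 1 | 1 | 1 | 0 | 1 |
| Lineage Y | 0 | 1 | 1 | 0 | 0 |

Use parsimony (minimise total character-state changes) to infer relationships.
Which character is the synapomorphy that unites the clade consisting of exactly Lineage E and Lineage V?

C5

Character polarity is set by the outgroup: the derived state is whichever differs from the outgroup's state, so for C1, C2 the derived state is '0', and for the remaining characters it is '1'.
C1: derived state '0' in Lineage D, Lineage K, Lineage Y, and Lineage Z only — synapomorphy for {Lineage D, Lineage K, Lineage Y, Lineage Z}.
Only Lineage D and Lineage K show the derived state '0' for C2, supporting them as a clade.
C3 (derived state '1') is shared by all ingroup taxa — unites the whole ingroup.
C4: derived state '1' in Lineage D, Lineage K, and Lineage Z only — synapomorphy for {Lineage D, Lineage K, Lineage Z}.
C5: derived state '1' in Lineage E and Lineage V only — synapomorphy for {Lineage E, Lineage V}.
Most parsimonious ingroup topology: ((((Lineage D,Lineage K),Lineage Z),Lineage Y),(Lineage E,Lineage V)).
The clade {Lineage E, Lineage V} is supported by C5: its derived state '1' occurs in exactly those taxa and in no other taxon (including the outgroup).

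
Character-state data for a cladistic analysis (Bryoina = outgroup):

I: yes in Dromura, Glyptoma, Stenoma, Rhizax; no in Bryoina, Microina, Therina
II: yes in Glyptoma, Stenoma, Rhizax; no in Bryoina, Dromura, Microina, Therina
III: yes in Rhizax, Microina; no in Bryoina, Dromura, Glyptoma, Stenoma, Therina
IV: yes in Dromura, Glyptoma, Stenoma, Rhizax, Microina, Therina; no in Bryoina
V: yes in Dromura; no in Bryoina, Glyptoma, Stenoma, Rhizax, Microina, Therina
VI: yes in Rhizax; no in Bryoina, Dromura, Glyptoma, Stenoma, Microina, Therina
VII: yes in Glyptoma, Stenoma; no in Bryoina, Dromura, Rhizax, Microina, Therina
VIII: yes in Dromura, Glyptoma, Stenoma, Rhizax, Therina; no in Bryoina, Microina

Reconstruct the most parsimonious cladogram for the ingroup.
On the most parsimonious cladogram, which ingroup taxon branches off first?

The outgroup has state 'no' for every character, so 'yes' is the derived state throughout.
I (derived state 'yes') is shared by Dromura, Glyptoma, Rhizax, and Stenoma — a synapomorphy uniting that clade.
Only Glyptoma, Rhizax, and Stenoma show the derived state 'yes' for II, supporting them as a clade.
III (state 'yes') occurs in Microina and Rhizax but conflicts with the nesting implied by the other characters — most parsimoniously interpreted as homoplasy.
IV (derived state 'yes') is shared by all ingroup taxa — unites the whole ingroup.
V (derived state 'yes') is unique to Dromura (autapomorphy; uninformative for grouping).
VI (derived state 'yes') is unique to Rhizax (autapomorphy; uninformative for grouping).
Only Glyptoma and Stenoma show the derived state 'yes' for VII, supporting them as a clade.
Only Dromura, Glyptoma, Rhizax, Stenoma, and Therina show the derived state 'yes' for VIII, supporting them as a clade.
Most parsimonious ingroup topology: (((Dromura,((Glyptoma,Stenoma),Rhizax)),Therina),Microina).
Microina is sister to the clade containing all other ingroup taxa, so it is the earliest-diverging (most basal) ingroup lineage.

Microina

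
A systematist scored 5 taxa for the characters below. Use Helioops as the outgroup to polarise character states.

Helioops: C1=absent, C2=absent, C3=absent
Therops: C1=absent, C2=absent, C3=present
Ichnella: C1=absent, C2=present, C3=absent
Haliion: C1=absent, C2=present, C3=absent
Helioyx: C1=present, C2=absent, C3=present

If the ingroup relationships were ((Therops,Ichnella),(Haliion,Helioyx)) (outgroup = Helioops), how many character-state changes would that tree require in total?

5

Map each character onto ((Therops,Ichnella),(Haliion,Helioyx)) (rooted by Helioops) and count the minimum state changes it requires (Fitch parsimony):
C1: 1; C2: 2; C3: 2.
Total tree length = 5.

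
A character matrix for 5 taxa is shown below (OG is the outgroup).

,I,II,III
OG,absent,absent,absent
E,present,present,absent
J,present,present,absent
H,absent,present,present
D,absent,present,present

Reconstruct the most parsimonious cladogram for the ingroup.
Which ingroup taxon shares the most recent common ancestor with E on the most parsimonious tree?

J

The outgroup has state 'absent' for every character, so 'present' is the derived state throughout.
I (derived state 'present') is shared by E and J — a synapomorphy uniting that clade.
II (derived state 'present') is shared by all ingroup taxa — unites the whole ingroup.
III: derived state 'present' in D and H only — synapomorphy for {D, H}.
Most parsimonious ingroup topology: ((E,J),(H,D)).
E and J form a cherry on this tree, so they are sister taxa.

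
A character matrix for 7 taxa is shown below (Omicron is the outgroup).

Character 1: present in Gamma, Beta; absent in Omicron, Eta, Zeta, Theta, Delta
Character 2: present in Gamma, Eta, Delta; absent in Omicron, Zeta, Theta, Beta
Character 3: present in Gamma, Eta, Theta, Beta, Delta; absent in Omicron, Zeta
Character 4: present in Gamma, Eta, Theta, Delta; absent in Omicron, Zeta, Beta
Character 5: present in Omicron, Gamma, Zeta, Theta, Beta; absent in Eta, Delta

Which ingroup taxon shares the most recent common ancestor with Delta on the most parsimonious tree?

Character polarity is set by the outgroup: the derived state is whichever differs from the outgroup's state, so for Character 5 the derived state is 'absent', and for the remaining characters it is 'present'.
Character 1 groups Beta and Gamma, which is incompatible with the clades supported by the remaining characters; treating it as convergent (homoplasy) costs fewer steps than any alternative tree.
Character 2 (derived state 'present') is shared by Delta, Eta, and Gamma — a synapomorphy uniting that clade.
Character 3: derived state 'present' in Beta, Delta, Eta, Gamma, and Theta only — synapomorphy for {Beta, Delta, Eta, Gamma, Theta}.
Character 4: derived state 'present' in Delta, Eta, Gamma, and Theta only — synapomorphy for {Delta, Eta, Gamma, Theta}.
Character 5: derived state 'absent' in Delta and Eta only — synapomorphy for {Delta, Eta}.
Most parsimonious ingroup topology: ((((Gamma,(Eta,Delta)),Theta),Beta),Zeta).
Delta and Eta form a cherry on this tree, so they are sister taxa.

Eta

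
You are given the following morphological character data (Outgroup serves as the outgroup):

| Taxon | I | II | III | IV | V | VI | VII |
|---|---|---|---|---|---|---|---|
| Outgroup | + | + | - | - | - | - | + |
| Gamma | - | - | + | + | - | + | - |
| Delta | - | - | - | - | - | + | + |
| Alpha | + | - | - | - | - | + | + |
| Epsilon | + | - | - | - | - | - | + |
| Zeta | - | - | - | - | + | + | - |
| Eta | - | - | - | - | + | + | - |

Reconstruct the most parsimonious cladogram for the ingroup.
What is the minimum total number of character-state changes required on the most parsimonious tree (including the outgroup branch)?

Character polarity is set by the outgroup: the derived state is whichever differs from the outgroup's state, so for I, II, VII the derived state is '-', and for the remaining characters it is '+'.
I (derived state '-') is shared by Delta, Eta, Gamma, and Zeta — a synapomorphy uniting that clade.
II (derived state '-') is shared by all ingroup taxa — unites the whole ingroup.
III (derived state '+') is unique to Gamma (autapomorphy; uninformative for grouping).
IV (derived state '+') is unique to Gamma (autapomorphy; uninformative for grouping).
Only Eta and Zeta show the derived state '+' for V, supporting them as a clade.
Only Alpha, Delta, Eta, Gamma, and Zeta show the derived state '+' for VI, supporting them as a clade.
VII: derived state '-' in Eta, Gamma, and Zeta only — synapomorphy for {Eta, Gamma, Zeta}.
Most parsimonious ingroup topology: ((((Gamma,(Zeta,Eta)),Delta),Alpha),Epsilon).
Changes per character on this tree: I: 1; II: 1; III: 1; IV: 1; V: 1; VI: 1; VII: 1.
Total = 7.

7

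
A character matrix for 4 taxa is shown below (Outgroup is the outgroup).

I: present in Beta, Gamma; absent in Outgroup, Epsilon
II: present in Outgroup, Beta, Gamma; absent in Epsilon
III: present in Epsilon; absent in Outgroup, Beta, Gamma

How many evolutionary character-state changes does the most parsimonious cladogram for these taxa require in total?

3

Character polarity is set by the outgroup: the derived state is whichever differs from the outgroup's state, so for II the derived state is 'absent', and for the remaining characters it is 'present'.
I (derived state 'present') is shared by Beta and Gamma — a synapomorphy uniting that clade.
II: derived state 'absent' in Epsilon only — an autapomorphy, so it tells us nothing about relationships among taxa.
III (derived state 'present') is unique to Epsilon (autapomorphy; uninformative for grouping).
Most parsimonious ingroup topology: (Epsilon,(Beta,Gamma)).
Changes per character on this tree: I: 1; II: 1; III: 1.
Total = 3.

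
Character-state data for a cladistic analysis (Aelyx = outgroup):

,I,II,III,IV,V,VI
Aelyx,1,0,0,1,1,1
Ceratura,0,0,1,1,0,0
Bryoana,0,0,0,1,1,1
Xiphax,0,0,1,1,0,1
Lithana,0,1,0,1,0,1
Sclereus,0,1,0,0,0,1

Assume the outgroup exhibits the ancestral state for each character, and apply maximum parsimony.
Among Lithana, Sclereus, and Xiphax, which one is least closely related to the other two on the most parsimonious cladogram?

Xiphax

Character polarity is set by the outgroup: the derived state is whichever differs from the outgroup's state, so for I, IV, V, VI the derived state is '0', and for the remaining characters it is '1'.
I (derived state '0') is shared by all ingroup taxa — unites the whole ingroup.
Only Lithana and Sclereus show the derived state '1' for II, supporting them as a clade.
III: derived state '1' in Ceratura and Xiphax only — synapomorphy for {Ceratura, Xiphax}.
IV: derived state '0' in Sclereus only — an autapomorphy, so it tells us nothing about relationships among taxa.
V (derived state '0') is shared by Ceratura, Lithana, Sclereus, and Xiphax — a synapomorphy uniting that clade.
VI: derived state '0' in Ceratura only — an autapomorphy, so it tells us nothing about relationships among taxa.
Most parsimonious ingroup topology: (((Ceratura,Xiphax),(Lithana,Sclereus)),Bryoana).
Lithana and Sclereus share a more recent common ancestor with each other than either does with Xiphax, so Xiphax is the least closely related of the three.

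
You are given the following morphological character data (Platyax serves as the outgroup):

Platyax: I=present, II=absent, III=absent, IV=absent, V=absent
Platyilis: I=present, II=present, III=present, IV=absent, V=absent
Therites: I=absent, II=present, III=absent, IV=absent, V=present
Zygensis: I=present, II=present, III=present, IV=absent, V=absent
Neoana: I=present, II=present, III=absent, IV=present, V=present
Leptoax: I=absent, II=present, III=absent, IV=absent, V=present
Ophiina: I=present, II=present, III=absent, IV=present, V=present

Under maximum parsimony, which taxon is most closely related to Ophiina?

Neoana

Character polarity is set by the outgroup: the derived state is whichever differs from the outgroup's state, so for I the derived state is 'absent', and for the remaining characters it is 'present'.
Only Leptoax and Therites show the derived state 'absent' for I, supporting them as a clade.
II (derived state 'present') is shared by all ingroup taxa — unites the whole ingroup.
III (derived state 'present') is shared by Platyilis and Zygensis — a synapomorphy uniting that clade.
IV: derived state 'present' in Neoana and Ophiina only — synapomorphy for {Neoana, Ophiina}.
Only Leptoax, Neoana, Ophiina, and Therites show the derived state 'present' for V, supporting them as a clade.
Most parsimonious ingroup topology: ((Platyilis,Zygensis),((Therites,Leptoax),(Neoana,Ophiina))).
Ophiina and Neoana form a cherry on this tree, so they are sister taxa.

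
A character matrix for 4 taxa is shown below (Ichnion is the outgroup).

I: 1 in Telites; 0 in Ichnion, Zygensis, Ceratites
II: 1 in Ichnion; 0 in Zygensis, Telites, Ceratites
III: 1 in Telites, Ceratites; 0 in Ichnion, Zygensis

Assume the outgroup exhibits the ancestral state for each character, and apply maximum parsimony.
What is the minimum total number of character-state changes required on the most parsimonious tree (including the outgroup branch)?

3

Character polarity is set by the outgroup: the derived state is whichever differs from the outgroup's state, so for II the derived state is '0', and for the remaining characters it is '1'.
I: derived state '1' in Telites only — an autapomorphy, so it tells us nothing about relationships among taxa.
II (derived state '0') is shared by all ingroup taxa — unites the whole ingroup.
Only Ceratites and Telites show the derived state '1' for III, supporting them as a clade.
Most parsimonious ingroup topology: (Zygensis,(Telites,Ceratites)).
Changes per character on this tree: I: 1; II: 1; III: 1.
Total = 3.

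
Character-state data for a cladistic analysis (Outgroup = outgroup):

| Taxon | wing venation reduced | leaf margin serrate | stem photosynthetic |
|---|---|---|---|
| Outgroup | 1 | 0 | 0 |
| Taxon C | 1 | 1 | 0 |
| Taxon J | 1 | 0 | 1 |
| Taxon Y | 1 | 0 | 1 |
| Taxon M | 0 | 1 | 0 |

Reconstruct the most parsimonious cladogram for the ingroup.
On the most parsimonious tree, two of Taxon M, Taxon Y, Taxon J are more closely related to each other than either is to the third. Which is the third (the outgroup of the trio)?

Taxon M

Character polarity is set by the outgroup: the derived state is whichever differs from the outgroup's state, so for wing venation reduced the derived state is '0', and for the remaining characters it is '1'.
wing venation reduced: derived state '0' in Taxon M only — an autapomorphy, so it tells us nothing about relationships among taxa.
Only Taxon C and Taxon M show the derived state '1' for leaf margin serrate, supporting them as a clade.
stem photosynthetic: derived state '1' in Taxon J and Taxon Y only — synapomorphy for {Taxon J, Taxon Y}.
Most parsimonious ingroup topology: ((Taxon C,Taxon M),(Taxon J,Taxon Y)).
Taxon Y and Taxon J share a more recent common ancestor with each other than either does with Taxon M, so Taxon M is the least closely related of the three.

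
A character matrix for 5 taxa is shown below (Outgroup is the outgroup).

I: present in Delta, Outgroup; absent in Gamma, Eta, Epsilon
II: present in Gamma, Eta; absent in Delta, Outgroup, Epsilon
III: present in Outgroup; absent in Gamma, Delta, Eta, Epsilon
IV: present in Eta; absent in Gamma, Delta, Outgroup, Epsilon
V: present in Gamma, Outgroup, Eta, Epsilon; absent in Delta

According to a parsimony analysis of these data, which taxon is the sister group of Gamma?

Character polarity is set by the outgroup: the derived state is whichever differs from the outgroup's state, so for I, III, V the derived state is 'absent', and for the remaining characters it is 'present'.
I: derived state 'absent' in Epsilon, Eta, and Gamma only — synapomorphy for {Epsilon, Eta, Gamma}.
Only Eta and Gamma show the derived state 'present' for II, supporting them as a clade.
III (derived state 'absent') is shared by all ingroup taxa — unites the whole ingroup.
IV: derived state 'present' in Eta only — an autapomorphy, so it tells us nothing about relationships among taxa.
V: derived state 'absent' in Delta only — an autapomorphy, so it tells us nothing about relationships among taxa.
Most parsimonious ingroup topology: (Delta,((Gamma,Eta),Epsilon)).
Gamma and Eta form a cherry on this tree, so they are sister taxa.

Eta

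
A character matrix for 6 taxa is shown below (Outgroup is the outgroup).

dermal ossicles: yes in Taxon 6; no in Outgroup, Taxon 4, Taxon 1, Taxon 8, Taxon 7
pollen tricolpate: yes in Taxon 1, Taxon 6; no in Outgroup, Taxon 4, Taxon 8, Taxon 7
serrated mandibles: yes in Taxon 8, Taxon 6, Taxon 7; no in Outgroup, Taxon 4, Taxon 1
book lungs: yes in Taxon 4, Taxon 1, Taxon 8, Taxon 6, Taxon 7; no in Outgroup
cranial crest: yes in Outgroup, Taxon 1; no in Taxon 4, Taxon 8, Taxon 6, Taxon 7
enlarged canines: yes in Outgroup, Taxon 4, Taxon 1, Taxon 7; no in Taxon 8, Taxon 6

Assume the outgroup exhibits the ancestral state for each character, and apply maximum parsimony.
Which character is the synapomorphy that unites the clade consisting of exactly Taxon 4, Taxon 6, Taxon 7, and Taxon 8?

cranial crest

Character polarity is set by the outgroup: the derived state is whichever differs from the outgroup's state, so for cranial crest, enlarged canines the derived state is 'no', and for the remaining characters it is 'yes'.
dermal ossicles (derived state 'yes') is unique to Taxon 6 (autapomorphy; uninformative for grouping).
pollen tricolpate (state 'yes') occurs in Taxon 1 and Taxon 6 but conflicts with the nesting implied by the other characters — most parsimoniously interpreted as homoplasy.
Only Taxon 6, Taxon 7, and Taxon 8 show the derived state 'yes' for serrated mandibles, supporting them as a clade.
All ingroup taxa share the derived state 'yes' for book lungs; it defines the ingroup but does not resolve relationships within it.
cranial crest (derived state 'no') is shared by Taxon 4, Taxon 6, Taxon 7, and Taxon 8 — a synapomorphy uniting that clade.
Only Taxon 6 and Taxon 8 show the derived state 'no' for enlarged canines, supporting them as a clade.
Most parsimonious ingroup topology: ((Taxon 4,((Taxon 8,Taxon 6),Taxon 7)),Taxon 1).
The clade {Taxon 4, Taxon 6, Taxon 7, Taxon 8} is supported by cranial crest: its derived state 'no' occurs in exactly those taxa and in no other taxon (including the outgroup).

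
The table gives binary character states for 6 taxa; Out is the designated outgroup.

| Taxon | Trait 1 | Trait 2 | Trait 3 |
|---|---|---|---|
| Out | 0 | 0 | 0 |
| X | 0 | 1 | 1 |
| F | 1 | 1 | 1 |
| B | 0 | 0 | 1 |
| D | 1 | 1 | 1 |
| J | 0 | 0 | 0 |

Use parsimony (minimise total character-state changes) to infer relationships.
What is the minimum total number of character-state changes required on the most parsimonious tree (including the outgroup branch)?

3

The outgroup has state '0' for every character, so '1' is the derived state throughout.
Only D and F show the derived state '1' for Trait 1, supporting them as a clade.
Only D, F, and X show the derived state '1' for Trait 2, supporting them as a clade.
Only B, D, F, and X show the derived state '1' for Trait 3, supporting them as a clade.
Most parsimonious ingroup topology: (((X,(F,D)),B),J).
Changes per character on this tree: Trait 1: 1; Trait 2: 1; Trait 3: 1.
Total = 3.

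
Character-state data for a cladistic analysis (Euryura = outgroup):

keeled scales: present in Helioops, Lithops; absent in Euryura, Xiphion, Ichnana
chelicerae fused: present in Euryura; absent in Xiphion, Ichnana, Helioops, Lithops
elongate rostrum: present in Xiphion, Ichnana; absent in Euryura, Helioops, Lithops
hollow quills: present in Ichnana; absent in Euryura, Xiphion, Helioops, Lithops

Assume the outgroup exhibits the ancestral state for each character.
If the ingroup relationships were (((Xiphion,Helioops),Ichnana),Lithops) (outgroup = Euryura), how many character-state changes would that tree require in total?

Map each character onto (((Xiphion,Helioops),Ichnana),Lithops) (rooted by Euryura) and count the minimum state changes it requires (Fitch parsimony):
keeled scales: 2; chelicerae fused: 1; elongate rostrum: 2; hollow quills: 1.
Total tree length = 6.

6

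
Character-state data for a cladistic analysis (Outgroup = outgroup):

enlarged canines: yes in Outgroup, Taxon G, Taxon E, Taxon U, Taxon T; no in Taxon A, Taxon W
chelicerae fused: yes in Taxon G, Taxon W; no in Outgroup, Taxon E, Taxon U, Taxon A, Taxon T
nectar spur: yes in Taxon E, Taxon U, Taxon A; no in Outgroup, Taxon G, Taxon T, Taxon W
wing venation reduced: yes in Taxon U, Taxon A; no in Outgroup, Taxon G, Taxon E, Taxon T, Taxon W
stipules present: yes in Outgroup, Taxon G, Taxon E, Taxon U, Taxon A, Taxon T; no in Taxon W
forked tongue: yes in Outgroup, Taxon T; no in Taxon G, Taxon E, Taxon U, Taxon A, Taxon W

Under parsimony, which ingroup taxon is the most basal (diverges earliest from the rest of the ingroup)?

Taxon T

Character polarity is set by the outgroup: the derived state is whichever differs from the outgroup's state, so for enlarged canines, stipules present, forked tongue the derived state is 'no', and for the remaining characters it is 'yes'.
enlarged canines (state 'no') occurs in Taxon A and Taxon W but conflicts with the nesting implied by the other characters — most parsimoniously interpreted as homoplasy.
chelicerae fused: derived state 'yes' in Taxon G and Taxon W only — synapomorphy for {Taxon G, Taxon W}.
nectar spur: derived state 'yes' in Taxon A, Taxon E, and Taxon U only — synapomorphy for {Taxon A, Taxon E, Taxon U}.
wing venation reduced (derived state 'yes') is shared by Taxon A and Taxon U — a synapomorphy uniting that clade.
stipules present (derived state 'no') is unique to Taxon W (autapomorphy; uninformative for grouping).
forked tongue (derived state 'no') is shared by Taxon A, Taxon E, Taxon G, Taxon U, and Taxon W — a synapomorphy uniting that clade.
Most parsimonious ingroup topology: (((Taxon G,Taxon W),(Taxon E,(Taxon U,Taxon A))),Taxon T).
Taxon T is sister to the clade containing all other ingroup taxa, so it is the earliest-diverging (most basal) ingroup lineage.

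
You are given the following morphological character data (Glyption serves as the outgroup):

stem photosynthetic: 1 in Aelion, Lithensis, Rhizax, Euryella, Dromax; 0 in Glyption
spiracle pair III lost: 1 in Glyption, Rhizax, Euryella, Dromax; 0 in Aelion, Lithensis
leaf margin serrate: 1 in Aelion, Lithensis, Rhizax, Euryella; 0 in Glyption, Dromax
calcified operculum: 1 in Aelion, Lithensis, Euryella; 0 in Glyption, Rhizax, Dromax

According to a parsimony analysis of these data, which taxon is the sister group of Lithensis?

Character polarity is set by the outgroup: the derived state is whichever differs from the outgroup's state, so for spiracle pair III lost the derived state is '0', and for the remaining characters it is '1'.
stem photosynthetic (derived state '1') is shared by all ingroup taxa — unites the whole ingroup.
Only Aelion and Lithensis show the derived state '0' for spiracle pair III lost, supporting them as a clade.
leaf margin serrate: derived state '1' in Aelion, Euryella, Lithensis, and Rhizax only — synapomorphy for {Aelion, Euryella, Lithensis, Rhizax}.
calcified operculum (derived state '1') is shared by Aelion, Euryella, and Lithensis — a synapomorphy uniting that clade.
Most parsimonious ingroup topology: ((((Aelion,Lithensis),Euryella),Rhizax),Dromax).
Lithensis and Aelion form a cherry on this tree, so they are sister taxa.

Aelion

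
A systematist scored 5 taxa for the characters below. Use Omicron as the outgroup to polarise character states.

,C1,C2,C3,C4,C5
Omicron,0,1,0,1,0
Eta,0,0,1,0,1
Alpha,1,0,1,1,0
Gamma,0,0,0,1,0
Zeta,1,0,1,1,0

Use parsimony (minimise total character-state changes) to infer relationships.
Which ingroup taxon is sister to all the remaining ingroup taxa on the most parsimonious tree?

Gamma

Character polarity is set by the outgroup: the derived state is whichever differs from the outgroup's state, so for C2, C4 the derived state is '0', and for the remaining characters it is '1'.
C1 (derived state '1') is shared by Alpha and Zeta — a synapomorphy uniting that clade.
C2 (derived state '0') is shared by all ingroup taxa — unites the whole ingroup.
C3 (derived state '1') is shared by Alpha, Eta, and Zeta — a synapomorphy uniting that clade.
C4: derived state '0' in Eta only — an autapomorphy, so it tells us nothing about relationships among taxa.
C5 (derived state '1') is unique to Eta (autapomorphy; uninformative for grouping).
Most parsimonious ingroup topology: ((Eta,(Alpha,Zeta)),Gamma).
Gamma is sister to the clade containing all other ingroup taxa, so it is the earliest-diverging (most basal) ingroup lineage.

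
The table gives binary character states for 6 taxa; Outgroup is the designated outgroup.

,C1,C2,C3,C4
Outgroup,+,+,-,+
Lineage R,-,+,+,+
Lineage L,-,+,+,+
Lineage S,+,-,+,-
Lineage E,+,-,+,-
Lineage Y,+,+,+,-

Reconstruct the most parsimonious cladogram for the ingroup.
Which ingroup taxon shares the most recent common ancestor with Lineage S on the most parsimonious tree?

Character polarity is set by the outgroup: the derived state is whichever differs from the outgroup's state, so for C1, C2, C4 the derived state is '-', and for the remaining characters it is '+'.
C1 (derived state '-') is shared by Lineage L and Lineage R — a synapomorphy uniting that clade.
Only Lineage E and Lineage S show the derived state '-' for C2, supporting them as a clade.
All ingroup taxa share the derived state '+' for C3; it defines the ingroup but does not resolve relationships within it.
C4: derived state '-' in Lineage E, Lineage S, and Lineage Y only — synapomorphy for {Lineage E, Lineage S, Lineage Y}.
Most parsimonious ingroup topology: ((Lineage R,Lineage L),((Lineage S,Lineage E),Lineage Y)).
Lineage S and Lineage E form a cherry on this tree, so they are sister taxa.

Lineage E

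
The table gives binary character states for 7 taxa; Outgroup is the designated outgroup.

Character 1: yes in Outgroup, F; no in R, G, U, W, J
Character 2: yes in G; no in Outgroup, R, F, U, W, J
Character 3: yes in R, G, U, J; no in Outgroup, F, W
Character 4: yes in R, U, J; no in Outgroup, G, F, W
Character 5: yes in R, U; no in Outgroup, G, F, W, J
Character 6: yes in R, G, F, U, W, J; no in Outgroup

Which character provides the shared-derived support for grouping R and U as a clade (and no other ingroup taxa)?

Character 5

Character polarity is set by the outgroup: the derived state is whichever differs from the outgroup's state, so for Character 1 the derived state is 'no', and for the remaining characters it is 'yes'.
Character 1 (derived state 'no') is shared by G, J, R, U, and W — a synapomorphy uniting that clade.
Character 2 (derived state 'yes') is unique to G (autapomorphy; uninformative for grouping).
Character 3 (derived state 'yes') is shared by G, J, R, and U — a synapomorphy uniting that clade.
Character 4 (derived state 'yes') is shared by J, R, and U — a synapomorphy uniting that clade.
Only R and U show the derived state 'yes' for Character 5, supporting them as a clade.
All ingroup taxa share the derived state 'yes' for Character 6; it defines the ingroup but does not resolve relationships within it.
Most parsimonious ingroup topology: (((((R,U),J),G),W),F).
The clade {R, U} is supported by Character 5: its derived state 'yes' occurs in exactly those taxa and in no other taxon (including the outgroup).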